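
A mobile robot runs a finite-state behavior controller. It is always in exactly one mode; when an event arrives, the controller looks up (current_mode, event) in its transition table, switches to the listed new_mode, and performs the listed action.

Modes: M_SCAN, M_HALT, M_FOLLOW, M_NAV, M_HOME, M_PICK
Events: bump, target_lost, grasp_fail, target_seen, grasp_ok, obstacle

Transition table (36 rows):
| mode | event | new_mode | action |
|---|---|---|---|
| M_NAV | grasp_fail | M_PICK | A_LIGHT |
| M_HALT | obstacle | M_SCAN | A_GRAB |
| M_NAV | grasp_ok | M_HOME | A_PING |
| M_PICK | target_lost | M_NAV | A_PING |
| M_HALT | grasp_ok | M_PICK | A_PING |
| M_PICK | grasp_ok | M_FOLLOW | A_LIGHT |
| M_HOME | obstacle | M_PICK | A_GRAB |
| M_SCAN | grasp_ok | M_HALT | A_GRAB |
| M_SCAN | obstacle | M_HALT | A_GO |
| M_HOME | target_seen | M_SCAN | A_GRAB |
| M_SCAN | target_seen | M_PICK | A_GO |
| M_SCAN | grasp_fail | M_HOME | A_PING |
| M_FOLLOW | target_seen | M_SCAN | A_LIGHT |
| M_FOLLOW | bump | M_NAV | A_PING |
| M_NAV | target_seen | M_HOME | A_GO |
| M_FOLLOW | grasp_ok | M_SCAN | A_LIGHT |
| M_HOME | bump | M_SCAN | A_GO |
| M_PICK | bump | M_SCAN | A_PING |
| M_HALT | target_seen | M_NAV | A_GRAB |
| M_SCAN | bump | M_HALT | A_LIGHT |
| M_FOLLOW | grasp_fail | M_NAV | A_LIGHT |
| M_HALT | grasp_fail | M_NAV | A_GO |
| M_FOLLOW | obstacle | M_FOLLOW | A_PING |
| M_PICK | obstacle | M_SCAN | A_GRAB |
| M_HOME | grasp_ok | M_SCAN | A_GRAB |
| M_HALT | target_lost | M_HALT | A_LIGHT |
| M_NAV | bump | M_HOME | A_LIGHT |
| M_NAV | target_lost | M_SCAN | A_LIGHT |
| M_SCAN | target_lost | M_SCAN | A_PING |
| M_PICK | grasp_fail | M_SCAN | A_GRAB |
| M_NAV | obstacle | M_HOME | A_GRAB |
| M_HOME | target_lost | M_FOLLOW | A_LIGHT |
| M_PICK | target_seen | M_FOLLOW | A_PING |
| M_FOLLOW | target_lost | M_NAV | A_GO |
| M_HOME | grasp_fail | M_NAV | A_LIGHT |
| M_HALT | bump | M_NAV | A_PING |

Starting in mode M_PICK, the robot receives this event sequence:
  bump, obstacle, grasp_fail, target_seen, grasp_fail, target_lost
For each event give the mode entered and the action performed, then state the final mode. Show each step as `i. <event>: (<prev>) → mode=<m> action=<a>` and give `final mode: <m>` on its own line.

1. bump: (M_PICK) → mode=M_SCAN action=A_PING
2. obstacle: (M_SCAN) → mode=M_HALT action=A_GO
3. grasp_fail: (M_HALT) → mode=M_NAV action=A_GO
4. target_seen: (M_NAV) → mode=M_HOME action=A_GO
5. grasp_fail: (M_HOME) → mode=M_NAV action=A_LIGHT
6. target_lost: (M_NAV) → mode=M_SCAN action=A_LIGHT

final mode: M_SCAN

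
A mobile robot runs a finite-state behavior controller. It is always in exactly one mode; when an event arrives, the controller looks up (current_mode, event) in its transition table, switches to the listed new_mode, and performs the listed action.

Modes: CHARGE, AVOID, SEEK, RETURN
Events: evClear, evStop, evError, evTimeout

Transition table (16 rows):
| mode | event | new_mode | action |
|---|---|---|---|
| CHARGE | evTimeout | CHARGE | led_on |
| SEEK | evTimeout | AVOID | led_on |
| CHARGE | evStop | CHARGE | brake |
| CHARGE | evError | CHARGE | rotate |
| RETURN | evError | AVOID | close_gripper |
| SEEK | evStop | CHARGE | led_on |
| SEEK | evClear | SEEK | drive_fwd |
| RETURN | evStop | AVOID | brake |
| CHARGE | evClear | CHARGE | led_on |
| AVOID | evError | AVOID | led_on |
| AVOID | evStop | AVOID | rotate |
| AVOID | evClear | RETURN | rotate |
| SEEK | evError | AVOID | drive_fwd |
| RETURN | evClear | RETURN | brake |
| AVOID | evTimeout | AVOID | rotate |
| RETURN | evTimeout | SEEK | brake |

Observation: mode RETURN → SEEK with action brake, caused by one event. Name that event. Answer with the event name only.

evTimeout

try evClear: (RETURN, evClear) → (RETURN, brake)
try evStop: (RETURN, evStop) → (AVOID, brake)
try evError: (RETURN, evError) → (AVOID, close_gripper)
try evTimeout: (RETURN, evTimeout) → (SEEK, brake)  ← matches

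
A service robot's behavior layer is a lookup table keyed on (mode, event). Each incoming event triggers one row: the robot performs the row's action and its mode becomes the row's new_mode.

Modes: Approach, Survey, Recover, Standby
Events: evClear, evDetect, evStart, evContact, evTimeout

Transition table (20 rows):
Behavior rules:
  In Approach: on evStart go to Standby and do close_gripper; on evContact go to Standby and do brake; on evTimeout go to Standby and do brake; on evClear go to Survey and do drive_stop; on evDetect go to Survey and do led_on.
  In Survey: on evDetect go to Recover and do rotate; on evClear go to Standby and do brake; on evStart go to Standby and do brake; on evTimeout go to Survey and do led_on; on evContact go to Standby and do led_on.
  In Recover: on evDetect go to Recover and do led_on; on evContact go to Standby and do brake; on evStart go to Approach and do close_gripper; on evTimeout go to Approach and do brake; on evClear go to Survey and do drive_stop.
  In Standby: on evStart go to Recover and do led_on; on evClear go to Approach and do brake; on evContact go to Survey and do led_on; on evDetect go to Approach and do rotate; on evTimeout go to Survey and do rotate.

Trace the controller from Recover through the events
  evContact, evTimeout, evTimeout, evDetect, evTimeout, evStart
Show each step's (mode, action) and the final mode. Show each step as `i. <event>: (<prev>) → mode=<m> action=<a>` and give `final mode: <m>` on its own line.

final mode: Standby

1. evContact: (Recover) → mode=Standby action=brake
2. evTimeout: (Standby) → mode=Survey action=rotate
3. evTimeout: (Survey) → mode=Survey action=led_on
4. evDetect: (Survey) → mode=Recover action=rotate
5. evTimeout: (Recover) → mode=Approach action=brake
6. evStart: (Approach) → mode=Standby action=close_gripper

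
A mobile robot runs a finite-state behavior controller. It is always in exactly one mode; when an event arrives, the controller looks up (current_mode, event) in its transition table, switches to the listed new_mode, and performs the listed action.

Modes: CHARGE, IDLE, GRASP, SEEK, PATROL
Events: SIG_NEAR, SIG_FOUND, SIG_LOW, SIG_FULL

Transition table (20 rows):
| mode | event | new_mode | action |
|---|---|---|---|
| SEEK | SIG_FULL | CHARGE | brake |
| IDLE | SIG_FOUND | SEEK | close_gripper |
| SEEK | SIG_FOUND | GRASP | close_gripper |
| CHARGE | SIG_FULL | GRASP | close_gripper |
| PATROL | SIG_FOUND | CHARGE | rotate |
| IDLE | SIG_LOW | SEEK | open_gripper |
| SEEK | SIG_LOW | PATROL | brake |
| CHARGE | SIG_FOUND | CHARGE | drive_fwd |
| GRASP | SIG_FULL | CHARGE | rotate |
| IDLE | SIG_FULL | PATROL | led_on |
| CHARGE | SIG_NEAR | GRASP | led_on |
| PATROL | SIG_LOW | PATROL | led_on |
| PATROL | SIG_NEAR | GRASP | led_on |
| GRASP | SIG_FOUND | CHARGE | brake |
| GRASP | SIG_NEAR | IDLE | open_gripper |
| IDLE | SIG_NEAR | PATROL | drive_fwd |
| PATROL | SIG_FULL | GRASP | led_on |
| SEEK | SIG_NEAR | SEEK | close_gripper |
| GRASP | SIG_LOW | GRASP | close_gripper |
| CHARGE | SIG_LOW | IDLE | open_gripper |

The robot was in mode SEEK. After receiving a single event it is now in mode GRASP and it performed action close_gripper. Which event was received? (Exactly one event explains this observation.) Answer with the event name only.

SIG_FOUND

try SIG_NEAR: (SEEK, SIG_NEAR) → (SEEK, close_gripper)
try SIG_FOUND: (SEEK, SIG_FOUND) → (GRASP, close_gripper)  ← matches
try SIG_LOW: (SEEK, SIG_LOW) → (PATROL, brake)
try SIG_FULL: (SEEK, SIG_FULL) → (CHARGE, brake)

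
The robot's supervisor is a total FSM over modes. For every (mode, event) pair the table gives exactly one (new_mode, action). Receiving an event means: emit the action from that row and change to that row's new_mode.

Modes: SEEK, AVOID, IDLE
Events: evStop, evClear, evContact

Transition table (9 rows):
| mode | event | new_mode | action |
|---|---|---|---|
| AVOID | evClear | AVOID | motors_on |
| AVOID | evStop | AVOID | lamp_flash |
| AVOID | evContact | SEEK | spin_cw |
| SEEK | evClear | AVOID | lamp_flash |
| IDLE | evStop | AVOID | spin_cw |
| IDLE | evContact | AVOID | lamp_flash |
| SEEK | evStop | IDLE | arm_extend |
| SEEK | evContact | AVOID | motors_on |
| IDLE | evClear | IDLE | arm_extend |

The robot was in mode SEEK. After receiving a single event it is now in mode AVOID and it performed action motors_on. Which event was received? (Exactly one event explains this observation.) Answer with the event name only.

evContact

try evStop: (SEEK, evStop) → (IDLE, arm_extend)
try evClear: (SEEK, evClear) → (AVOID, lamp_flash)
try evContact: (SEEK, evContact) → (AVOID, motors_on)  ← matches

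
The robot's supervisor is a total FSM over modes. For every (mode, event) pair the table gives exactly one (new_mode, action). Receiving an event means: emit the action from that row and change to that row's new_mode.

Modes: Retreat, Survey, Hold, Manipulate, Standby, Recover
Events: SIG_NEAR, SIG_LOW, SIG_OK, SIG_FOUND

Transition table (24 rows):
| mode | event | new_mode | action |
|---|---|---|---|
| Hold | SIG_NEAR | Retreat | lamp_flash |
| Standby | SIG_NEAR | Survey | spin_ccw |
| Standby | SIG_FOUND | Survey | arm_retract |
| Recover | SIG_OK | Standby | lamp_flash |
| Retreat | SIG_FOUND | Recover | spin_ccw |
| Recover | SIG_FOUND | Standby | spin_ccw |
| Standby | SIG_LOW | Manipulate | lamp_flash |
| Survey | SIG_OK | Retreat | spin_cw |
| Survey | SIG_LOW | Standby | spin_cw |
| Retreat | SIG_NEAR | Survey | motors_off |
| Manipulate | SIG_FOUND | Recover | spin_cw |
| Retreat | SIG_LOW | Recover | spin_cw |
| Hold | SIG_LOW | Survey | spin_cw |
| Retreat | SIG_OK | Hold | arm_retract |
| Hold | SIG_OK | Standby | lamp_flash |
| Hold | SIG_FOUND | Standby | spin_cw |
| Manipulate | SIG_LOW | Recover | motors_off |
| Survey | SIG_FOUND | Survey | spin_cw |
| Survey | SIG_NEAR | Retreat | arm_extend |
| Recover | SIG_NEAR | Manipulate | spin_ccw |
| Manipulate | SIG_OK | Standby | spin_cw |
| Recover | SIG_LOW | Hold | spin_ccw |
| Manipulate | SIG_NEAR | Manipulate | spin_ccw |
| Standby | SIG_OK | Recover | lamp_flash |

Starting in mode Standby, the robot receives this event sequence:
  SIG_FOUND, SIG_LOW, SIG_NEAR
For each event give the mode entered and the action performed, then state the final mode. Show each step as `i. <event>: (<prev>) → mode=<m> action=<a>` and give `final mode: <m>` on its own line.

final mode: Survey

1. SIG_FOUND: (Standby) → mode=Survey action=arm_retract
2. SIG_LOW: (Survey) → mode=Standby action=spin_cw
3. SIG_NEAR: (Standby) → mode=Survey action=spin_ccw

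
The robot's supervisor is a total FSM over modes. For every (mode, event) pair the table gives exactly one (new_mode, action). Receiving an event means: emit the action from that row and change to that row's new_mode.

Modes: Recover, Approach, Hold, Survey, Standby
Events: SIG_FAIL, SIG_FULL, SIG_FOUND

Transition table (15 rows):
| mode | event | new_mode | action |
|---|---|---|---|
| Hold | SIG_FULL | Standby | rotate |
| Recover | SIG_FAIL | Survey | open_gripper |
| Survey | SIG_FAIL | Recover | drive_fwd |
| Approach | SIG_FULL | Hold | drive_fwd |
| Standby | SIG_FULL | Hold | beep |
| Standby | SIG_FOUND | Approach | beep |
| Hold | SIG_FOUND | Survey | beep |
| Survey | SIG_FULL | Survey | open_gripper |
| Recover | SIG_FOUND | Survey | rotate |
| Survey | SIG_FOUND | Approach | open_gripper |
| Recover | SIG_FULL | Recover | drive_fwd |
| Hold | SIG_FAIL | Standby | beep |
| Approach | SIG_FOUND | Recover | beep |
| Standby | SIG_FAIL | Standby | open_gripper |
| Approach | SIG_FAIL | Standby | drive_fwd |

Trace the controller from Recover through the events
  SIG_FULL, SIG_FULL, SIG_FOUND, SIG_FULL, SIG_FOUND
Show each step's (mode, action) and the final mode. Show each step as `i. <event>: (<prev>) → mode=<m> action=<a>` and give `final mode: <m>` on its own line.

1. SIG_FULL: (Recover) → mode=Recover action=drive_fwd
2. SIG_FULL: (Recover) → mode=Recover action=drive_fwd
3. SIG_FOUND: (Recover) → mode=Survey action=rotate
4. SIG_FULL: (Survey) → mode=Survey action=open_gripper
5. SIG_FOUND: (Survey) → mode=Approach action=open_gripper

final mode: Approach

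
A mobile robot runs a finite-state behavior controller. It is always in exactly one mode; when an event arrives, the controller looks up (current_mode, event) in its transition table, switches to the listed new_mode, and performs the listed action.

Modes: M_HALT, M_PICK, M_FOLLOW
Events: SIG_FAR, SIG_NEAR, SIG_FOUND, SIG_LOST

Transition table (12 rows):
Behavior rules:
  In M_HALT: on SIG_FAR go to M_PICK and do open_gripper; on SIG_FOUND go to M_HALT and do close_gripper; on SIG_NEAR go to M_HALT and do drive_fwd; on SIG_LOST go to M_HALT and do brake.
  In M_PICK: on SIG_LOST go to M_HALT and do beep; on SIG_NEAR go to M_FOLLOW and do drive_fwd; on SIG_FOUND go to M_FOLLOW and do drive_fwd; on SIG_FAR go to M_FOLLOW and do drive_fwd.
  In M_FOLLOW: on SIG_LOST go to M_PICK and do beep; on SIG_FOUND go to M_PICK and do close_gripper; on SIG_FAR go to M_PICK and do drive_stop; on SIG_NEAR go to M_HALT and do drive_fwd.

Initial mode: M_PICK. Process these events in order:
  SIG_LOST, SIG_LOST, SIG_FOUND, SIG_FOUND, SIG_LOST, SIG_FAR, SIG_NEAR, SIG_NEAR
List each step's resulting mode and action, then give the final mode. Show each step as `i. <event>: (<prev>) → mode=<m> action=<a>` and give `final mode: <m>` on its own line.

1. SIG_LOST: (M_PICK) → mode=M_HALT action=beep
2. SIG_LOST: (M_HALT) → mode=M_HALT action=brake
3. SIG_FOUND: (M_HALT) → mode=M_HALT action=close_gripper
4. SIG_FOUND: (M_HALT) → mode=M_HALT action=close_gripper
5. SIG_LOST: (M_HALT) → mode=M_HALT action=brake
6. SIG_FAR: (M_HALT) → mode=M_PICK action=open_gripper
7. SIG_NEAR: (M_PICK) → mode=M_FOLLOW action=drive_fwd
8. SIG_NEAR: (M_FOLLOW) → mode=M_HALT action=drive_fwd

final mode: M_HALT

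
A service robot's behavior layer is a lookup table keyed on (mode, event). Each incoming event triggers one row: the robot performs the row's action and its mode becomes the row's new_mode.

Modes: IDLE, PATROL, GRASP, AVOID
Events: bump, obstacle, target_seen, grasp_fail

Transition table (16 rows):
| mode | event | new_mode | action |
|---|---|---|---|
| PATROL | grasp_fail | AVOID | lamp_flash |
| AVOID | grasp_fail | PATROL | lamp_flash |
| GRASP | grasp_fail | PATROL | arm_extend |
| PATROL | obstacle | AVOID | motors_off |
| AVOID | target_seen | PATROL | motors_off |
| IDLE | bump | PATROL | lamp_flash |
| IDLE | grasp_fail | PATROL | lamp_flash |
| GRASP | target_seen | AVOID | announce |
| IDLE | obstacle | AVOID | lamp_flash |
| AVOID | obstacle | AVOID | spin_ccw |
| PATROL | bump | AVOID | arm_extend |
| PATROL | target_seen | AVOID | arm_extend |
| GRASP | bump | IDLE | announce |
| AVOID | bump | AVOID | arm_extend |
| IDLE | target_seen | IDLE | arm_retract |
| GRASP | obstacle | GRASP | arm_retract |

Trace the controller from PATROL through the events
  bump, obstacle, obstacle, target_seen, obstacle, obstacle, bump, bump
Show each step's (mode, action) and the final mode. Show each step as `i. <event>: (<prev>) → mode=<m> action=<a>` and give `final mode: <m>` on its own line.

1. bump: (PATROL) → mode=AVOID action=arm_extend
2. obstacle: (AVOID) → mode=AVOID action=spin_ccw
3. obstacle: (AVOID) → mode=AVOID action=spin_ccw
4. target_seen: (AVOID) → mode=PATROL action=motors_off
5. obstacle: (PATROL) → mode=AVOID action=motors_off
6. obstacle: (AVOID) → mode=AVOID action=spin_ccw
7. bump: (AVOID) → mode=AVOID action=arm_extend
8. bump: (AVOID) → mode=AVOID action=arm_extend

final mode: AVOID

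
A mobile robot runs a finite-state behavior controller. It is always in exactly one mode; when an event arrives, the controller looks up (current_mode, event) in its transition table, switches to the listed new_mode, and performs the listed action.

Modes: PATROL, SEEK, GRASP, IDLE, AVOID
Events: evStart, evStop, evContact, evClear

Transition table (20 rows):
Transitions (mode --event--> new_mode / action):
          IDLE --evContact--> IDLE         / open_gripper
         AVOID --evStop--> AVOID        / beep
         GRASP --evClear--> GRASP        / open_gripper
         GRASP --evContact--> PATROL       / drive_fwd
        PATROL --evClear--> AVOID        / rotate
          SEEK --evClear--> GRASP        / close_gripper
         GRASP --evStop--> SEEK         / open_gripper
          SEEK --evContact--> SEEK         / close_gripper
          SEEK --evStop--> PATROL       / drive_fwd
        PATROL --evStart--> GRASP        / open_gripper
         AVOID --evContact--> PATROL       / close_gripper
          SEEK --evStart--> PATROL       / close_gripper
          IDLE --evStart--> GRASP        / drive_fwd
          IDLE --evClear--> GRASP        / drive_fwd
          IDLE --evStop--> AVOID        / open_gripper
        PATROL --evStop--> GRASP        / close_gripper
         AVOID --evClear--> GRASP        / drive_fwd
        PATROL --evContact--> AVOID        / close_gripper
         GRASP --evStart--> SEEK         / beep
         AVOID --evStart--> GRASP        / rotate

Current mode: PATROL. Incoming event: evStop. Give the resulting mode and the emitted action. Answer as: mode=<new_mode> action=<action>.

current mode = PATROL; filter table to that mode:
  (PATROL, evClear) → (AVOID, rotate)
  (PATROL, evStart) → (GRASP, open_gripper)
  (PATROL, evStop) → (GRASP, close_gripper)  ← event matches
  (PATROL, evContact) → (AVOID, close_gripper)
event = evStop selects (GRASP, close_gripper)

mode=GRASP action=close_gripper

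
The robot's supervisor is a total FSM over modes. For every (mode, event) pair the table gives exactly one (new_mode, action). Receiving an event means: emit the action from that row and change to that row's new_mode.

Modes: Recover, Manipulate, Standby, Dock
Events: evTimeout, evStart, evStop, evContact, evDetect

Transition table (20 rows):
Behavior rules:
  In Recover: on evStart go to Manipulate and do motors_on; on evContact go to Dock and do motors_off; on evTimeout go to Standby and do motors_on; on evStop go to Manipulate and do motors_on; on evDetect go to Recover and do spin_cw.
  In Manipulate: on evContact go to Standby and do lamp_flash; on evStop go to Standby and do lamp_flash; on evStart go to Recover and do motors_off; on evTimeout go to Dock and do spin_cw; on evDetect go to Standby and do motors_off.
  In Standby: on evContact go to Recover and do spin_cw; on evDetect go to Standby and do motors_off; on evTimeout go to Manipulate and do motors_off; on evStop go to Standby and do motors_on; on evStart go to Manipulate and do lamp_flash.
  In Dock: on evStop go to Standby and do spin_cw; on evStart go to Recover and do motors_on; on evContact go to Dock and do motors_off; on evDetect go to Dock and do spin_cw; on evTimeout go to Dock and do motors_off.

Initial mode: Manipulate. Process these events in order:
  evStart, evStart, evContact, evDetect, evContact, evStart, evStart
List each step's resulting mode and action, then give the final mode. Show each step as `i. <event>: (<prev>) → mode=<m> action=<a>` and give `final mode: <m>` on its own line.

final mode: Recover

1. evStart: (Manipulate) → mode=Recover action=motors_off
2. evStart: (Recover) → mode=Manipulate action=motors_on
3. evContact: (Manipulate) → mode=Standby action=lamp_flash
4. evDetect: (Standby) → mode=Standby action=motors_off
5. evContact: (Standby) → mode=Recover action=spin_cw
6. evStart: (Recover) → mode=Manipulate action=motors_on
7. evStart: (Manipulate) → mode=Recover action=motors_off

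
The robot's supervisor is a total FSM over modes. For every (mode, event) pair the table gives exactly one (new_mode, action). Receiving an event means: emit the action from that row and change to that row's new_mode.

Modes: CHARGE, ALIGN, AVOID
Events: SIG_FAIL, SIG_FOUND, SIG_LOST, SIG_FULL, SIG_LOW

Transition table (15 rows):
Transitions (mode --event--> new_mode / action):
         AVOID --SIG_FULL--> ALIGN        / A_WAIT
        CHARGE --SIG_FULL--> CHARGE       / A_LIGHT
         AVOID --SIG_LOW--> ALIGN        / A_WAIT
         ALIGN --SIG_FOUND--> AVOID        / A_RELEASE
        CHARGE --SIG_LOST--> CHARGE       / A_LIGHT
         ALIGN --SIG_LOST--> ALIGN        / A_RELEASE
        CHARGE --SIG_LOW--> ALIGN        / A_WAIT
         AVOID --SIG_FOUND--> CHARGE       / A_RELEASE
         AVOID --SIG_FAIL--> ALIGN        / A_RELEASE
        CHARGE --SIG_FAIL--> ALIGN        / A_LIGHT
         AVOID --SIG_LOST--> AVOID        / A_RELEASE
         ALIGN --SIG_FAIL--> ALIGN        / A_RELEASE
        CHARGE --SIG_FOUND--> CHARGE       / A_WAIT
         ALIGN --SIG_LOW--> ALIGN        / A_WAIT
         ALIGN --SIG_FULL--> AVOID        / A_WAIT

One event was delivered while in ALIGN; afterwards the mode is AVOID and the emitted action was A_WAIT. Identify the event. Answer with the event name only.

try SIG_FAIL: (ALIGN, SIG_FAIL) → (ALIGN, A_RELEASE)
try SIG_FOUND: (ALIGN, SIG_FOUND) → (AVOID, A_RELEASE)
try SIG_LOST: (ALIGN, SIG_LOST) → (ALIGN, A_RELEASE)
try SIG_FULL: (ALIGN, SIG_FULL) → (AVOID, A_WAIT)  ← matches
try SIG_LOW: (ALIGN, SIG_LOW) → (ALIGN, A_WAIT)

SIG_FULL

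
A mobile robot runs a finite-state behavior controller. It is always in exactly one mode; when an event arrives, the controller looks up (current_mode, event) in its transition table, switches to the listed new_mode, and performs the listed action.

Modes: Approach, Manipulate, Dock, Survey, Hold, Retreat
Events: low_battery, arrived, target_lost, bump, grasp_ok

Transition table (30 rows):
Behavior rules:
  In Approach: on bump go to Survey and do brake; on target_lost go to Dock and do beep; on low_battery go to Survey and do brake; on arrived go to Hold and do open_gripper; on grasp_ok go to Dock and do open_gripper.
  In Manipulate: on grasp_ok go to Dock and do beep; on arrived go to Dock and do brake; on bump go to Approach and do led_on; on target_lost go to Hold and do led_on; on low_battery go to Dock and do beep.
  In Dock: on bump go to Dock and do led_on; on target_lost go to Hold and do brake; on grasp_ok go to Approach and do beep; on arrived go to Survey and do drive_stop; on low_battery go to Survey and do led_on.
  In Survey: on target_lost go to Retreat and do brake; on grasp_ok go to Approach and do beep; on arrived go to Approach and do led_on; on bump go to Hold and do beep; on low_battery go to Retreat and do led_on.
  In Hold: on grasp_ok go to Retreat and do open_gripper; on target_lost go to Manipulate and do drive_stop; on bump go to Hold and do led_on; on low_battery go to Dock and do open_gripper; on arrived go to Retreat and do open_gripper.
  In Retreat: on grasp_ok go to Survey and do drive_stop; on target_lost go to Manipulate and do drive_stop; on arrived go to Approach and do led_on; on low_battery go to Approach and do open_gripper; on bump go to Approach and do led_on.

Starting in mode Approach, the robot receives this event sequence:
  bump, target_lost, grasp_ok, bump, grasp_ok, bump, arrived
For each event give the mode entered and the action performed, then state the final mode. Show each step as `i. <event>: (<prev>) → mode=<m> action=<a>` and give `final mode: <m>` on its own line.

final mode: Hold

1. bump: (Approach) → mode=Survey action=brake
2. target_lost: (Survey) → mode=Retreat action=brake
3. grasp_ok: (Retreat) → mode=Survey action=drive_stop
4. bump: (Survey) → mode=Hold action=beep
5. grasp_ok: (Hold) → mode=Retreat action=open_gripper
6. bump: (Retreat) → mode=Approach action=led_on
7. arrived: (Approach) → mode=Hold action=open_gripper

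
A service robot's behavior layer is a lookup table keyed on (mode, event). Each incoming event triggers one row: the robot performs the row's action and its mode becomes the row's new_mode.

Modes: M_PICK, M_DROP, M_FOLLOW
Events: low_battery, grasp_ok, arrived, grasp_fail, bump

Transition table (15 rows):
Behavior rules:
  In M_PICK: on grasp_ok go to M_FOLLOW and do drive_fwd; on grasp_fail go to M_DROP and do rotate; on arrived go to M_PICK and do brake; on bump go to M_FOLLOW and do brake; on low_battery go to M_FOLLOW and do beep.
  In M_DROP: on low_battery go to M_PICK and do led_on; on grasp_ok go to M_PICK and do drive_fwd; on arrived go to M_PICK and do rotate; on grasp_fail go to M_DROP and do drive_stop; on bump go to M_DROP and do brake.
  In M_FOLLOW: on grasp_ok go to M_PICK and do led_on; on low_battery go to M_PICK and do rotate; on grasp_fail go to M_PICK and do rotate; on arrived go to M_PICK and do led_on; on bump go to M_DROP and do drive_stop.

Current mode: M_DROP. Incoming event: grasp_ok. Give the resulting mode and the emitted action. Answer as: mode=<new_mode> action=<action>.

current mode = M_DROP; filter table to that mode:
  (M_DROP, low_battery) → (M_PICK, led_on)
  (M_DROP, grasp_ok) → (M_PICK, drive_fwd)  ← event matches
  (M_DROP, arrived) → (M_PICK, rotate)
  (M_DROP, grasp_fail) → (M_DROP, drive_stop)
  (M_DROP, bump) → (M_DROP, brake)
event = grasp_ok selects (M_PICK, drive_fwd)

mode=M_PICK action=drive_fwd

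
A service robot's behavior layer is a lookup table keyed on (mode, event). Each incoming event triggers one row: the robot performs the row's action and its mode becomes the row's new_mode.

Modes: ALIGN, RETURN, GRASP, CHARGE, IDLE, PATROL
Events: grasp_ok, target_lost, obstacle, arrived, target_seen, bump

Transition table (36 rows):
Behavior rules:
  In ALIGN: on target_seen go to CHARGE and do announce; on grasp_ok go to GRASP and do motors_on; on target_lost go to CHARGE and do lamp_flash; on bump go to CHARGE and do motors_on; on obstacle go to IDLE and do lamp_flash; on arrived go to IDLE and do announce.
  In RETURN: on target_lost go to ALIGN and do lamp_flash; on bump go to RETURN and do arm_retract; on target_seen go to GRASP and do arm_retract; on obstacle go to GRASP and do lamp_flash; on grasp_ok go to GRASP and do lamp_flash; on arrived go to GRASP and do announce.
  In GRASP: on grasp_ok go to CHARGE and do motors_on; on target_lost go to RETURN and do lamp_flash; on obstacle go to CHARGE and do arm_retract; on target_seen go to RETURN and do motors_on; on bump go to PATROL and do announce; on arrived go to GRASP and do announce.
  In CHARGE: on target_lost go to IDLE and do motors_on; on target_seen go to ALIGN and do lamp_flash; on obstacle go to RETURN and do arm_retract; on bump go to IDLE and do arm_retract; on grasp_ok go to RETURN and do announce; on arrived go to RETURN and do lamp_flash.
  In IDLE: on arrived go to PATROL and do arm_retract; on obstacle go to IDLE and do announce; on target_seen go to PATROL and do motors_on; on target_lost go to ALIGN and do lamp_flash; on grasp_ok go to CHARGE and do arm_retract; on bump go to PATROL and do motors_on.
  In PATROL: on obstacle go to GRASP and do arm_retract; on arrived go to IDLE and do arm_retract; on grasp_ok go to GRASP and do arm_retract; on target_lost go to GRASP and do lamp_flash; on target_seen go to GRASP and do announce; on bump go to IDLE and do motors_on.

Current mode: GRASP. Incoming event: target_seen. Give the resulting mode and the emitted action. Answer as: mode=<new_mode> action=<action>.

mode=RETURN action=motors_on

current mode = GRASP; filter table to that mode:
  (GRASP, grasp_ok) → (CHARGE, motors_on)
  (GRASP, target_lost) → (RETURN, lamp_flash)
  (GRASP, obstacle) → (CHARGE, arm_retract)
  (GRASP, target_seen) → (RETURN, motors_on)  ← event matches
  (GRASP, bump) → (PATROL, announce)
  (GRASP, arrived) → (GRASP, announce)
event = target_seen selects (RETURN, motors_on)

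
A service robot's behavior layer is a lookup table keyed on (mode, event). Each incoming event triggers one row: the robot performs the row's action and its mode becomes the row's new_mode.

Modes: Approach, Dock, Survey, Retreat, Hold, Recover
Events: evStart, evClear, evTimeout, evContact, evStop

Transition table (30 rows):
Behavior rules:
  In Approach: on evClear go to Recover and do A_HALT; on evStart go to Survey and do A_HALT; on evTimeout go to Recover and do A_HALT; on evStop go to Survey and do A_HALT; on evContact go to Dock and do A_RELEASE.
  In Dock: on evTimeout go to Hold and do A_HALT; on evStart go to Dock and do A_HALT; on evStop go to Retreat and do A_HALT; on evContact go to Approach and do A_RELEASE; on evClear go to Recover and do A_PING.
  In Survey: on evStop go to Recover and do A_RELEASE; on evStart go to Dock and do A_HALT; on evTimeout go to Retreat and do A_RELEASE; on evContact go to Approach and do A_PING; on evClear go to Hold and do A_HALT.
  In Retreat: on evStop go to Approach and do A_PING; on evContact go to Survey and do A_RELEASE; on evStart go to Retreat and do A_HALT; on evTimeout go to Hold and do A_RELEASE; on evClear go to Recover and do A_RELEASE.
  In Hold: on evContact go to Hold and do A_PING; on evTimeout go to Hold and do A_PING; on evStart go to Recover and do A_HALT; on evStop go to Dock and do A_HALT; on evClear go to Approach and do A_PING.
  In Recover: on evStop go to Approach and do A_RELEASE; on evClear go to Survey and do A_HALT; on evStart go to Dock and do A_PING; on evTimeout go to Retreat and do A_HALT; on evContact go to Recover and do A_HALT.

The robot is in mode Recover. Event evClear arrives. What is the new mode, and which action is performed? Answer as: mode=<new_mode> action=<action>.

current mode = Recover; filter table to that mode:
  (Recover, evStop) → (Approach, A_RELEASE)
  (Recover, evClear) → (Survey, A_HALT)  ← event matches
  (Recover, evStart) → (Dock, A_PING)
  (Recover, evTimeout) → (Retreat, A_HALT)
  (Recover, evContact) → (Recover, A_HALT)
event = evClear selects (Survey, A_HALT)

mode=Survey action=A_HALT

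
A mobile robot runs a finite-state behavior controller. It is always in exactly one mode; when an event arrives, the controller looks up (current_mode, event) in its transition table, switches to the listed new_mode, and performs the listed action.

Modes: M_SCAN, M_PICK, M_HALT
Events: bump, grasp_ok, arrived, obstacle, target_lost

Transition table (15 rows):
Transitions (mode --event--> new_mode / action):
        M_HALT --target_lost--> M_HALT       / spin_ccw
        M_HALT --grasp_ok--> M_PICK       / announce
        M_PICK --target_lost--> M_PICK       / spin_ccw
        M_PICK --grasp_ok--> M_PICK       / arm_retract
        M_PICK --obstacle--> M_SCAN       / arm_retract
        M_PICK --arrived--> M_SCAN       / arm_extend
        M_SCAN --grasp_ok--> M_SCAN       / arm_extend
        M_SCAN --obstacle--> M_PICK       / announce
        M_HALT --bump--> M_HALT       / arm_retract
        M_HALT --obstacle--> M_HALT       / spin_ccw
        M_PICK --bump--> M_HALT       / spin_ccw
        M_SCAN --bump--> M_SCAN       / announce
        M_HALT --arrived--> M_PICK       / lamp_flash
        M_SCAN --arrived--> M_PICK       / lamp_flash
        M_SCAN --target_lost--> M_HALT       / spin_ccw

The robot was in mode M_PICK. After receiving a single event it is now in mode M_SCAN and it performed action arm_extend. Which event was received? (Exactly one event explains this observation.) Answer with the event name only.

arrived

try bump: (M_PICK, bump) → (M_HALT, spin_ccw)
try grasp_ok: (M_PICK, grasp_ok) → (M_PICK, arm_retract)
try arrived: (M_PICK, arrived) → (M_SCAN, arm_extend)  ← matches
try obstacle: (M_PICK, obstacle) → (M_SCAN, arm_retract)
try target_lost: (M_PICK, target_lost) → (M_PICK, spin_ccw)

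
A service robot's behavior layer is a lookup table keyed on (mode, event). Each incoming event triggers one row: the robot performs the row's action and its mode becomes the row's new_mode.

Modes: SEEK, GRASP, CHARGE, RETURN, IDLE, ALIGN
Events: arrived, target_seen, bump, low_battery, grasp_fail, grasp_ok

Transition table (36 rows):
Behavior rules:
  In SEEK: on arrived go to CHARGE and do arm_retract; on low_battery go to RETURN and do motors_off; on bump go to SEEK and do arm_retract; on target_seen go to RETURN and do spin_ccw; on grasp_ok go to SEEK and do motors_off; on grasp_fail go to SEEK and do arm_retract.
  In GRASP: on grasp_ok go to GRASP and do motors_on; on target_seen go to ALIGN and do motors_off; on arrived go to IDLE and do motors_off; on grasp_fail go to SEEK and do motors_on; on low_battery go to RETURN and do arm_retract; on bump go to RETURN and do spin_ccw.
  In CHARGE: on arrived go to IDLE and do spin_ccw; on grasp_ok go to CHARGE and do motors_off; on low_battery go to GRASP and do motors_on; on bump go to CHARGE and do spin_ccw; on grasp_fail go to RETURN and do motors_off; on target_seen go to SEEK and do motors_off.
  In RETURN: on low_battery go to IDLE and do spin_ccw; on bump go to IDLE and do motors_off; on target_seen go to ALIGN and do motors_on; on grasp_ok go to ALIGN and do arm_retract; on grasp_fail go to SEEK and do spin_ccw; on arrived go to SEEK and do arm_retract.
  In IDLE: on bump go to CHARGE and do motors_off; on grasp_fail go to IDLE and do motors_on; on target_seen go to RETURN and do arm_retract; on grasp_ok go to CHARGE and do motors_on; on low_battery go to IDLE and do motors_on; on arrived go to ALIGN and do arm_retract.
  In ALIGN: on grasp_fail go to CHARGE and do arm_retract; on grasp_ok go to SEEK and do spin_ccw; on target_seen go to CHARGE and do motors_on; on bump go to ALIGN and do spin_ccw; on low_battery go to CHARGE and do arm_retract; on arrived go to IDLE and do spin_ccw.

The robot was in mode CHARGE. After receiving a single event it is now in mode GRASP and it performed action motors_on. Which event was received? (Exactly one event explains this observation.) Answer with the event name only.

low_battery

try arrived: (CHARGE, arrived) → (IDLE, spin_ccw)
try target_seen: (CHARGE, target_seen) → (SEEK, motors_off)
try bump: (CHARGE, bump) → (CHARGE, spin_ccw)
try low_battery: (CHARGE, low_battery) → (GRASP, motors_on)  ← matches
try grasp_fail: (CHARGE, grasp_fail) → (RETURN, motors_off)
try grasp_ok: (CHARGE, grasp_ok) → (CHARGE, motors_off)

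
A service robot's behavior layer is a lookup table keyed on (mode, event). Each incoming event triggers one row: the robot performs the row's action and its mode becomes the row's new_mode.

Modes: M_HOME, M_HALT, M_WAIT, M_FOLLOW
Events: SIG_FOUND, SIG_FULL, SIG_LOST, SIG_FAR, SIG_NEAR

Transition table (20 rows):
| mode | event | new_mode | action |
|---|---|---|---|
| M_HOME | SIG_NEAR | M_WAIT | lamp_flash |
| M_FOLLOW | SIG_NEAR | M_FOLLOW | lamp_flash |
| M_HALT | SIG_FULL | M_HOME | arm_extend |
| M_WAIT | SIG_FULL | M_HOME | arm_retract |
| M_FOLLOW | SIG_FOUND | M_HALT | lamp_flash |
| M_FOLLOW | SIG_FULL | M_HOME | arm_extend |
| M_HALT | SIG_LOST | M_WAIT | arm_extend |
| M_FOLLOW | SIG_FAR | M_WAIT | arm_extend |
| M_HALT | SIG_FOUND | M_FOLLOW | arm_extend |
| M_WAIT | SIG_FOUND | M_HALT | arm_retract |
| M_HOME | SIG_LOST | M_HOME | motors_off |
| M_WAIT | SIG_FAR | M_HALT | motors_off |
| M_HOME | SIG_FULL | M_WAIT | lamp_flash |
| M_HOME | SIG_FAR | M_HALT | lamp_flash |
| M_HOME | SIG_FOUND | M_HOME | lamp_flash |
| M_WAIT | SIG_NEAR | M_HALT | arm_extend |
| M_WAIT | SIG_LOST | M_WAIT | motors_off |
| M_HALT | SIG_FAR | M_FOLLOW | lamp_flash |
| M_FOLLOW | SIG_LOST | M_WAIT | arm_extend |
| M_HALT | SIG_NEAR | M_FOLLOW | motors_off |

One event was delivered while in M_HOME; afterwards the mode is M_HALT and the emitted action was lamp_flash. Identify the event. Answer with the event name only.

SIG_FAR

try SIG_FOUND: (M_HOME, SIG_FOUND) → (M_HOME, lamp_flash)
try SIG_FULL: (M_HOME, SIG_FULL) → (M_WAIT, lamp_flash)
try SIG_LOST: (M_HOME, SIG_LOST) → (M_HOME, motors_off)
try SIG_FAR: (M_HOME, SIG_FAR) → (M_HALT, lamp_flash)  ← matches
try SIG_NEAR: (M_HOME, SIG_NEAR) → (M_WAIT, lamp_flash)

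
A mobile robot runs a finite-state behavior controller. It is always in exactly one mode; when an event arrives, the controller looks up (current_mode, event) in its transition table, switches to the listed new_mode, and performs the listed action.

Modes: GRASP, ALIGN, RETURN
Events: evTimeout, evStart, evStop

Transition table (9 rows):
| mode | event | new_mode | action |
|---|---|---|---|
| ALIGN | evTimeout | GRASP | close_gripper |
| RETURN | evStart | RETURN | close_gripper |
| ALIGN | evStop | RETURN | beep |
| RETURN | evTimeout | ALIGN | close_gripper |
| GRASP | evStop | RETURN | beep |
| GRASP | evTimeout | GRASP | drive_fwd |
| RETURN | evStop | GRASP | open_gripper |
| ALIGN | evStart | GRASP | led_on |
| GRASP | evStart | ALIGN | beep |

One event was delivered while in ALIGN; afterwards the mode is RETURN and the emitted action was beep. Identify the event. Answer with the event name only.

try evTimeout: (ALIGN, evTimeout) → (GRASP, close_gripper)
try evStart: (ALIGN, evStart) → (GRASP, led_on)
try evStop: (ALIGN, evStop) → (RETURN, beep)  ← matches

evStop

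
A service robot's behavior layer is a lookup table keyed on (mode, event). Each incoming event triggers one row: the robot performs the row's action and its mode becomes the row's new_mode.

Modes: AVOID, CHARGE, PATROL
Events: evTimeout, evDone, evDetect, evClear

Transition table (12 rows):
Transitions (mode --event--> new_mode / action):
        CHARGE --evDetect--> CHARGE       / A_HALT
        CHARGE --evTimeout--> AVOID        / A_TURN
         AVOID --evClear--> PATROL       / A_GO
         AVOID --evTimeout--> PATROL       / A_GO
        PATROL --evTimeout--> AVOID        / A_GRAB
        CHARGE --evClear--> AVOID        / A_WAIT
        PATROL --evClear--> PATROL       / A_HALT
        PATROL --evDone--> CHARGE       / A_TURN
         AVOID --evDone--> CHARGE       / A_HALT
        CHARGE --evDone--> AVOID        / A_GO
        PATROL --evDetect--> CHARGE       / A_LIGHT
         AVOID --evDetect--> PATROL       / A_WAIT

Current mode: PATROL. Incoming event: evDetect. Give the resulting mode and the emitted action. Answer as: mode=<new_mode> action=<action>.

mode=CHARGE action=A_LIGHT

current mode = PATROL; filter table to that mode:
  (PATROL, evTimeout) → (AVOID, A_GRAB)
  (PATROL, evClear) → (PATROL, A_HALT)
  (PATROL, evDone) → (CHARGE, A_TURN)
  (PATROL, evDetect) → (CHARGE, A_LIGHT)  ← event matches
event = evDetect selects (CHARGE, A_LIGHT)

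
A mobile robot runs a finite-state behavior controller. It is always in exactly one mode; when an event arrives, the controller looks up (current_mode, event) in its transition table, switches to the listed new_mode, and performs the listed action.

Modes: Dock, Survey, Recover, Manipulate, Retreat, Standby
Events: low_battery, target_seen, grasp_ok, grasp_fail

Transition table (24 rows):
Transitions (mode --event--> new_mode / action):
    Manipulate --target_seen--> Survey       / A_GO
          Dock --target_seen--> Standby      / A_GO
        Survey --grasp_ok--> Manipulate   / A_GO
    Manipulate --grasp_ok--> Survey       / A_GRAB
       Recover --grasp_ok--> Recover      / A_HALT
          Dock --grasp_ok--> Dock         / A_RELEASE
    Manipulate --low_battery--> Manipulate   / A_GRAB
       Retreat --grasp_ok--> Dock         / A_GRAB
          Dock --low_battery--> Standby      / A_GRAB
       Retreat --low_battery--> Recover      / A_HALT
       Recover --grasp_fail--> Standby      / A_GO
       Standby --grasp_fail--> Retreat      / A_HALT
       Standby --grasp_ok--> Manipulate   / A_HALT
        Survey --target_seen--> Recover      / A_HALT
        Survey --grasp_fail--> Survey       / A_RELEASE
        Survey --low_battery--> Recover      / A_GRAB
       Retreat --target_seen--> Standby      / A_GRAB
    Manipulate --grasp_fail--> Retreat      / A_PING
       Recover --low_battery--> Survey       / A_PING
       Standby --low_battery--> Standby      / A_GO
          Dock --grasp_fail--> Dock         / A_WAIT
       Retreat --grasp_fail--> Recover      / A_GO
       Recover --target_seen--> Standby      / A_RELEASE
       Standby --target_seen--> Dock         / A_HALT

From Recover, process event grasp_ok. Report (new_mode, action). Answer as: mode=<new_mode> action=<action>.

mode=Recover action=A_HALT

current mode = Recover; filter table to that mode:
  (Recover, grasp_ok) → (Recover, A_HALT)  ← event matches
  (Recover, grasp_fail) → (Standby, A_GO)
  (Recover, low_battery) → (Survey, A_PING)
  (Recover, target_seen) → (Standby, A_RELEASE)
event = grasp_ok selects (Recover, A_HALT)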